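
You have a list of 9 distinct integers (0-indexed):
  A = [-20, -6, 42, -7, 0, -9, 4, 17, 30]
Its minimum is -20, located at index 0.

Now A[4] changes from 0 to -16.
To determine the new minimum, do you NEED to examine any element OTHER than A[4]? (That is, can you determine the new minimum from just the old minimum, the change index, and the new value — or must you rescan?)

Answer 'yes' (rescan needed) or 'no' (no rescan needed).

Old min = -20 at index 0
Change at index 4: 0 -> -16
Index 4 was NOT the min. New min = min(-20, -16). No rescan of other elements needed.
Needs rescan: no

Answer: no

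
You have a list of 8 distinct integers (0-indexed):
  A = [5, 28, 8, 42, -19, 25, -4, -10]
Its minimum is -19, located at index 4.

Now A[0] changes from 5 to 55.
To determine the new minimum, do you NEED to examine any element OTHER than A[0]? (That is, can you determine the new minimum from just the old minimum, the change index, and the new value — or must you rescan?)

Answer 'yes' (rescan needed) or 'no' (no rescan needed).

Old min = -19 at index 4
Change at index 0: 5 -> 55
Index 0 was NOT the min. New min = min(-19, 55). No rescan of other elements needed.
Needs rescan: no

Answer: no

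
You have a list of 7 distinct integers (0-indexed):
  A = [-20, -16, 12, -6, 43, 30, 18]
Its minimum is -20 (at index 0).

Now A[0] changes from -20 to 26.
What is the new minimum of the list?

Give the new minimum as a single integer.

Old min = -20 (at index 0)
Change: A[0] -20 -> 26
Changed element WAS the min. Need to check: is 26 still <= all others?
  Min of remaining elements: -16
  New min = min(26, -16) = -16

Answer: -16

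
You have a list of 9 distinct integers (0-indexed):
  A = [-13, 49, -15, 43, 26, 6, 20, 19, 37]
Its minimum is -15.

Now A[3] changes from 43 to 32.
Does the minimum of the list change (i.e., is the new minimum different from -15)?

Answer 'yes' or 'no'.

Answer: no

Derivation:
Old min = -15
Change: A[3] 43 -> 32
Changed element was NOT the min; min changes only if 32 < -15.
New min = -15; changed? no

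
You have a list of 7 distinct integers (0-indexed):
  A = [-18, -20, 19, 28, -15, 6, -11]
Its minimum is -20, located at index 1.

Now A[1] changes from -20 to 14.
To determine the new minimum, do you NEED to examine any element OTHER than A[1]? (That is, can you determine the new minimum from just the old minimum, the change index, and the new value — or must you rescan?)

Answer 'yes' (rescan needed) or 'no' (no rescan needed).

Old min = -20 at index 1
Change at index 1: -20 -> 14
Index 1 WAS the min and new value 14 > old min -20. Must rescan other elements to find the new min.
Needs rescan: yes

Answer: yes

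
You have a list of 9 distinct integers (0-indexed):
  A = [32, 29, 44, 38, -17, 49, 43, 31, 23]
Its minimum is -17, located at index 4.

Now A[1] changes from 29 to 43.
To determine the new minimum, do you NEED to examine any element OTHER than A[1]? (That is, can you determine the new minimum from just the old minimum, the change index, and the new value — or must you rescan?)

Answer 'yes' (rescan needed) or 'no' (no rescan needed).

Answer: no

Derivation:
Old min = -17 at index 4
Change at index 1: 29 -> 43
Index 1 was NOT the min. New min = min(-17, 43). No rescan of other elements needed.
Needs rescan: no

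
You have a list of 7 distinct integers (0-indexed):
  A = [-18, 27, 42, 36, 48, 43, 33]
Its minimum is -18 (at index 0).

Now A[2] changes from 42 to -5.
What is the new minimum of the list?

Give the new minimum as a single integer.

Answer: -18

Derivation:
Old min = -18 (at index 0)
Change: A[2] 42 -> -5
Changed element was NOT the old min.
  New min = min(old_min, new_val) = min(-18, -5) = -18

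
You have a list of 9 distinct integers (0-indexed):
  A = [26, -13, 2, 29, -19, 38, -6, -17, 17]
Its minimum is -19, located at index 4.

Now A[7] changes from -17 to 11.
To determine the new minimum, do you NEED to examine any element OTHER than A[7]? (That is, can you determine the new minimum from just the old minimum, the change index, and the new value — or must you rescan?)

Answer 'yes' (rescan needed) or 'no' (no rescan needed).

Answer: no

Derivation:
Old min = -19 at index 4
Change at index 7: -17 -> 11
Index 7 was NOT the min. New min = min(-19, 11). No rescan of other elements needed.
Needs rescan: no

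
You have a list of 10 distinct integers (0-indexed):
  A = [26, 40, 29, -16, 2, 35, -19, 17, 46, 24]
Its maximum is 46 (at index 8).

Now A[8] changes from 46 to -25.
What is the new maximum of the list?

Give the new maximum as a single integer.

Old max = 46 (at index 8)
Change: A[8] 46 -> -25
Changed element WAS the max -> may need rescan.
  Max of remaining elements: 40
  New max = max(-25, 40) = 40

Answer: 40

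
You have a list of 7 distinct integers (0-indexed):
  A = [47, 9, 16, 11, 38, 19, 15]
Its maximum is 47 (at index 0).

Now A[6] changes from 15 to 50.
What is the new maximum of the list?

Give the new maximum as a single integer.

Old max = 47 (at index 0)
Change: A[6] 15 -> 50
Changed element was NOT the old max.
  New max = max(old_max, new_val) = max(47, 50) = 50

Answer: 50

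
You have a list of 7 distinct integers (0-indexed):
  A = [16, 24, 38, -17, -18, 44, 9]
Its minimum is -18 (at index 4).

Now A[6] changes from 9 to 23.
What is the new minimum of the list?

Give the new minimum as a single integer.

Answer: -18

Derivation:
Old min = -18 (at index 4)
Change: A[6] 9 -> 23
Changed element was NOT the old min.
  New min = min(old_min, new_val) = min(-18, 23) = -18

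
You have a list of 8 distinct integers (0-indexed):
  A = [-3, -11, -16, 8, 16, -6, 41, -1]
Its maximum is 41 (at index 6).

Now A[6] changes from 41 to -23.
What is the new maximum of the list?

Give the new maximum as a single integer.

Answer: 16

Derivation:
Old max = 41 (at index 6)
Change: A[6] 41 -> -23
Changed element WAS the max -> may need rescan.
  Max of remaining elements: 16
  New max = max(-23, 16) = 16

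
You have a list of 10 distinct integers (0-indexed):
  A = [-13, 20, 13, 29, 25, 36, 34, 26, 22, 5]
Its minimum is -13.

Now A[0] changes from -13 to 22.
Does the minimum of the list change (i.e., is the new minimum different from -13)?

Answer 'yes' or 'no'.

Old min = -13
Change: A[0] -13 -> 22
Changed element was the min; new min must be rechecked.
New min = 5; changed? yes

Answer: yes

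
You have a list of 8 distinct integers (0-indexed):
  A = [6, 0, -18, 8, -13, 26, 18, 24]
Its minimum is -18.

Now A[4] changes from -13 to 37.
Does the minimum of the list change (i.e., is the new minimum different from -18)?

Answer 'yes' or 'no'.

Answer: no

Derivation:
Old min = -18
Change: A[4] -13 -> 37
Changed element was NOT the min; min changes only if 37 < -18.
New min = -18; changed? no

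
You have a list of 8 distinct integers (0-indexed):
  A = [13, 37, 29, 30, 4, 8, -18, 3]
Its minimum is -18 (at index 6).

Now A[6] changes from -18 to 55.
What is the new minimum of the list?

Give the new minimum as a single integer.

Answer: 3

Derivation:
Old min = -18 (at index 6)
Change: A[6] -18 -> 55
Changed element WAS the min. Need to check: is 55 still <= all others?
  Min of remaining elements: 3
  New min = min(55, 3) = 3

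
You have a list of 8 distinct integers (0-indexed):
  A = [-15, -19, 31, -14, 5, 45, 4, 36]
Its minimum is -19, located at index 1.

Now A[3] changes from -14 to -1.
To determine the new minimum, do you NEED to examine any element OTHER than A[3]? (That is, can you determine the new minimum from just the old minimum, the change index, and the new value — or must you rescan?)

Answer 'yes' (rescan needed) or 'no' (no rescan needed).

Old min = -19 at index 1
Change at index 3: -14 -> -1
Index 3 was NOT the min. New min = min(-19, -1). No rescan of other elements needed.
Needs rescan: no

Answer: no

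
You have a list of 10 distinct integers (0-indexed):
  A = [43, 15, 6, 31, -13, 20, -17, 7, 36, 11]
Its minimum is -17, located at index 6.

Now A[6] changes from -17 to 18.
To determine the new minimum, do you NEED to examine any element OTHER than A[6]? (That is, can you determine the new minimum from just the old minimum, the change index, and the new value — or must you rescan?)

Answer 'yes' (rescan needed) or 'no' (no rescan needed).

Answer: yes

Derivation:
Old min = -17 at index 6
Change at index 6: -17 -> 18
Index 6 WAS the min and new value 18 > old min -17. Must rescan other elements to find the new min.
Needs rescan: yes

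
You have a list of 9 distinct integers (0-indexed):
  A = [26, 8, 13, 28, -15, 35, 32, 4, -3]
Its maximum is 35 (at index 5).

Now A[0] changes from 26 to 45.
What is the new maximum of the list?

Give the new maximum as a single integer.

Answer: 45

Derivation:
Old max = 35 (at index 5)
Change: A[0] 26 -> 45
Changed element was NOT the old max.
  New max = max(old_max, new_val) = max(35, 45) = 45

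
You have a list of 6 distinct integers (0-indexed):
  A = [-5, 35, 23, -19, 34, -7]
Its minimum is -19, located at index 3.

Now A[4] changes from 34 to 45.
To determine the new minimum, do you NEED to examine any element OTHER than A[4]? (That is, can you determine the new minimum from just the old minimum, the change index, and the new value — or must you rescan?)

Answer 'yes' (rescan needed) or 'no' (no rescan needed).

Old min = -19 at index 3
Change at index 4: 34 -> 45
Index 4 was NOT the min. New min = min(-19, 45). No rescan of other elements needed.
Needs rescan: no

Answer: no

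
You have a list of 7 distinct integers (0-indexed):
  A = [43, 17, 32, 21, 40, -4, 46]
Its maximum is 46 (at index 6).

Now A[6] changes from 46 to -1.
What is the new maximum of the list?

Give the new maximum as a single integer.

Old max = 46 (at index 6)
Change: A[6] 46 -> -1
Changed element WAS the max -> may need rescan.
  Max of remaining elements: 43
  New max = max(-1, 43) = 43

Answer: 43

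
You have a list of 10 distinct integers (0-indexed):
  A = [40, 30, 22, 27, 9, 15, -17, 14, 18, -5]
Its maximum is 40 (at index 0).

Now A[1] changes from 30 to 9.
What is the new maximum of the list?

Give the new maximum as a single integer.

Old max = 40 (at index 0)
Change: A[1] 30 -> 9
Changed element was NOT the old max.
  New max = max(old_max, new_val) = max(40, 9) = 40

Answer: 40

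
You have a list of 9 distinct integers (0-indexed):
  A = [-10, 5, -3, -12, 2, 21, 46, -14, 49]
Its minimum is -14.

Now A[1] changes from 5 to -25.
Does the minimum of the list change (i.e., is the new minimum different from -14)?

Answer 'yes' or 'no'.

Answer: yes

Derivation:
Old min = -14
Change: A[1] 5 -> -25
Changed element was NOT the min; min changes only if -25 < -14.
New min = -25; changed? yes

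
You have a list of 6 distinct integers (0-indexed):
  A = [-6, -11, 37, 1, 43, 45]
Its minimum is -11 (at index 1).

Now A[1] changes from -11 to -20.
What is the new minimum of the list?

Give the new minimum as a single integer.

Old min = -11 (at index 1)
Change: A[1] -11 -> -20
Changed element WAS the min. Need to check: is -20 still <= all others?
  Min of remaining elements: -6
  New min = min(-20, -6) = -20

Answer: -20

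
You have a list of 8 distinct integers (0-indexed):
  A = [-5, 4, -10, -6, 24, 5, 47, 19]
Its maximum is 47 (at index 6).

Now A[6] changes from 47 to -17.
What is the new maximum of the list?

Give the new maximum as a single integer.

Answer: 24

Derivation:
Old max = 47 (at index 6)
Change: A[6] 47 -> -17
Changed element WAS the max -> may need rescan.
  Max of remaining elements: 24
  New max = max(-17, 24) = 24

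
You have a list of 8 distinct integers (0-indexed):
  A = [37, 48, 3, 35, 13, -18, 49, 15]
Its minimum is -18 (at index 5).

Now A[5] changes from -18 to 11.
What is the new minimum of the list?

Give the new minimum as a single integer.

Answer: 3

Derivation:
Old min = -18 (at index 5)
Change: A[5] -18 -> 11
Changed element WAS the min. Need to check: is 11 still <= all others?
  Min of remaining elements: 3
  New min = min(11, 3) = 3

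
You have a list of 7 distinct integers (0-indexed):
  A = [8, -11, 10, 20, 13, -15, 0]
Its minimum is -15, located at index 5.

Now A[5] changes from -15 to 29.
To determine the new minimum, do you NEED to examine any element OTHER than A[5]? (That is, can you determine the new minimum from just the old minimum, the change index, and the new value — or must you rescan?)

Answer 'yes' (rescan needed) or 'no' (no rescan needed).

Answer: yes

Derivation:
Old min = -15 at index 5
Change at index 5: -15 -> 29
Index 5 WAS the min and new value 29 > old min -15. Must rescan other elements to find the new min.
Needs rescan: yes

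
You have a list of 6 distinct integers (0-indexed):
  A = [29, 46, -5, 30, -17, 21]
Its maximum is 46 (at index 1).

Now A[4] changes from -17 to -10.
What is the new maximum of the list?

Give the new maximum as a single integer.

Old max = 46 (at index 1)
Change: A[4] -17 -> -10
Changed element was NOT the old max.
  New max = max(old_max, new_val) = max(46, -10) = 46

Answer: 46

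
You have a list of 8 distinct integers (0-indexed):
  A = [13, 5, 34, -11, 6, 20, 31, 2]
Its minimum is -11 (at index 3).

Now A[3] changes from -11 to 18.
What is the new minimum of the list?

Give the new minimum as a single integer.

Old min = -11 (at index 3)
Change: A[3] -11 -> 18
Changed element WAS the min. Need to check: is 18 still <= all others?
  Min of remaining elements: 2
  New min = min(18, 2) = 2

Answer: 2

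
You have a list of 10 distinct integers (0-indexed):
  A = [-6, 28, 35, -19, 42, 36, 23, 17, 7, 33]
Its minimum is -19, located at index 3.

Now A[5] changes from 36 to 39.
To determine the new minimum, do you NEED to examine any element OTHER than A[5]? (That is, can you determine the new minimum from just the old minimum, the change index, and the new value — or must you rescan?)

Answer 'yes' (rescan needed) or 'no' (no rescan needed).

Answer: no

Derivation:
Old min = -19 at index 3
Change at index 5: 36 -> 39
Index 5 was NOT the min. New min = min(-19, 39). No rescan of other elements needed.
Needs rescan: no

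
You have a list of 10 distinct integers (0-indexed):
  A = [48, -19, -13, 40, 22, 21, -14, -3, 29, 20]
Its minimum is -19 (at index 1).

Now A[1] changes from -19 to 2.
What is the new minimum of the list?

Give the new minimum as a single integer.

Old min = -19 (at index 1)
Change: A[1] -19 -> 2
Changed element WAS the min. Need to check: is 2 still <= all others?
  Min of remaining elements: -14
  New min = min(2, -14) = -14

Answer: -14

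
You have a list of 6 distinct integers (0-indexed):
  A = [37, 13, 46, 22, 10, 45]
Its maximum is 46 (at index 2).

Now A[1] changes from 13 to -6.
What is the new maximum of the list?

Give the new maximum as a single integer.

Answer: 46

Derivation:
Old max = 46 (at index 2)
Change: A[1] 13 -> -6
Changed element was NOT the old max.
  New max = max(old_max, new_val) = max(46, -6) = 46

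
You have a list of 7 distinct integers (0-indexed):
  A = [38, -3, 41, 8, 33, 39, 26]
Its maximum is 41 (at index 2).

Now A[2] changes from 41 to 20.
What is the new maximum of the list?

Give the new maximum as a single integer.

Old max = 41 (at index 2)
Change: A[2] 41 -> 20
Changed element WAS the max -> may need rescan.
  Max of remaining elements: 39
  New max = max(20, 39) = 39

Answer: 39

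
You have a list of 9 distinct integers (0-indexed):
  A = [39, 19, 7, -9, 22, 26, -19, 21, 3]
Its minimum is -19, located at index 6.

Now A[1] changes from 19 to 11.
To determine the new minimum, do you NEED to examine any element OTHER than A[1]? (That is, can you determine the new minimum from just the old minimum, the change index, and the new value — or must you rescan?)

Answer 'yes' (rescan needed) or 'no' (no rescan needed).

Old min = -19 at index 6
Change at index 1: 19 -> 11
Index 1 was NOT the min. New min = min(-19, 11). No rescan of other elements needed.
Needs rescan: no

Answer: no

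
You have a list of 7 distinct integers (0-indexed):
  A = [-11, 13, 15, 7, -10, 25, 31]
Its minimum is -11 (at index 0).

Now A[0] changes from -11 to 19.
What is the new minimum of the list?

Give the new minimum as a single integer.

Answer: -10

Derivation:
Old min = -11 (at index 0)
Change: A[0] -11 -> 19
Changed element WAS the min. Need to check: is 19 still <= all others?
  Min of remaining elements: -10
  New min = min(19, -10) = -10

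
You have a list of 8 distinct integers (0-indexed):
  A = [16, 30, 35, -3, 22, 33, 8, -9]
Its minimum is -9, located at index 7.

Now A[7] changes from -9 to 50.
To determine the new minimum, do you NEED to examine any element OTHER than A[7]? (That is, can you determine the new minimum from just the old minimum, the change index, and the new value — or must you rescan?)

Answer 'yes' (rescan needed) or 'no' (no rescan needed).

Old min = -9 at index 7
Change at index 7: -9 -> 50
Index 7 WAS the min and new value 50 > old min -9. Must rescan other elements to find the new min.
Needs rescan: yes

Answer: yes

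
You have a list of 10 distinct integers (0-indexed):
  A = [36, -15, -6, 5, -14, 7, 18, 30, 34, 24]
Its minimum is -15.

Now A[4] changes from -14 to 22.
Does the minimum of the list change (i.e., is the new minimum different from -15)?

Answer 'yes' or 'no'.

Old min = -15
Change: A[4] -14 -> 22
Changed element was NOT the min; min changes only if 22 < -15.
New min = -15; changed? no

Answer: no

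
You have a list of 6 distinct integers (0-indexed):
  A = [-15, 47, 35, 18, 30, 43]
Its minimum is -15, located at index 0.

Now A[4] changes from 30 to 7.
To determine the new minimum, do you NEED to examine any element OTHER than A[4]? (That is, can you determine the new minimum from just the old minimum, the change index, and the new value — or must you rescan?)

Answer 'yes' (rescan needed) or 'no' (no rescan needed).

Old min = -15 at index 0
Change at index 4: 30 -> 7
Index 4 was NOT the min. New min = min(-15, 7). No rescan of other elements needed.
Needs rescan: no

Answer: no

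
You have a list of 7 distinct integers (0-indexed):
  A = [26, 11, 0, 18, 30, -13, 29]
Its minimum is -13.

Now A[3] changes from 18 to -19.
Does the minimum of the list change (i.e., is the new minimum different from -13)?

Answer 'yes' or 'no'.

Old min = -13
Change: A[3] 18 -> -19
Changed element was NOT the min; min changes only if -19 < -13.
New min = -19; changed? yes

Answer: yes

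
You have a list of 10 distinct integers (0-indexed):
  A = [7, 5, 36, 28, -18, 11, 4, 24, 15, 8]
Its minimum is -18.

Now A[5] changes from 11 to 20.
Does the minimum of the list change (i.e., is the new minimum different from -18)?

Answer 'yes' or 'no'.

Old min = -18
Change: A[5] 11 -> 20
Changed element was NOT the min; min changes only if 20 < -18.
New min = -18; changed? no

Answer: no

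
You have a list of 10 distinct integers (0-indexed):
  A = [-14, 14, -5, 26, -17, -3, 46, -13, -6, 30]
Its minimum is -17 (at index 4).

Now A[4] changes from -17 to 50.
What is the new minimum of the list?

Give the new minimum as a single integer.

Old min = -17 (at index 4)
Change: A[4] -17 -> 50
Changed element WAS the min. Need to check: is 50 still <= all others?
  Min of remaining elements: -14
  New min = min(50, -14) = -14

Answer: -14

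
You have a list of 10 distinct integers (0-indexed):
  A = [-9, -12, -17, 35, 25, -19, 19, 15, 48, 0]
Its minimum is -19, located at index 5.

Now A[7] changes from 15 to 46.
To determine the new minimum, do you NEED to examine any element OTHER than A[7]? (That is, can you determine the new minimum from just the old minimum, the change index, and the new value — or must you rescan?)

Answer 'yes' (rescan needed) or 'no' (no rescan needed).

Old min = -19 at index 5
Change at index 7: 15 -> 46
Index 7 was NOT the min. New min = min(-19, 46). No rescan of other elements needed.
Needs rescan: no

Answer: no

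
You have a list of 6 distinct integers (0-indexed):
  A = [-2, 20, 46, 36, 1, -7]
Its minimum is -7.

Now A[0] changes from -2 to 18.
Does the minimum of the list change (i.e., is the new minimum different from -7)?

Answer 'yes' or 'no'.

Answer: no

Derivation:
Old min = -7
Change: A[0] -2 -> 18
Changed element was NOT the min; min changes only if 18 < -7.
New min = -7; changed? no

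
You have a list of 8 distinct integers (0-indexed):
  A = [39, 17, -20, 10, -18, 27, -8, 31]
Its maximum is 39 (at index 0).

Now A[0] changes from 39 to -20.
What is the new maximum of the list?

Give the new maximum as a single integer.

Answer: 31

Derivation:
Old max = 39 (at index 0)
Change: A[0] 39 -> -20
Changed element WAS the max -> may need rescan.
  Max of remaining elements: 31
  New max = max(-20, 31) = 31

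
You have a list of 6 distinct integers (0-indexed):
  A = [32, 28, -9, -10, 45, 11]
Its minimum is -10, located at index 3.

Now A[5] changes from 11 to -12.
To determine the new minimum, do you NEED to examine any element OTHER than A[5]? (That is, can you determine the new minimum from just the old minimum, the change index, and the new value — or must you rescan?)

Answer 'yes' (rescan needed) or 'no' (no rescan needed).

Old min = -10 at index 3
Change at index 5: 11 -> -12
Index 5 was NOT the min. New min = min(-10, -12). No rescan of other elements needed.
Needs rescan: no

Answer: no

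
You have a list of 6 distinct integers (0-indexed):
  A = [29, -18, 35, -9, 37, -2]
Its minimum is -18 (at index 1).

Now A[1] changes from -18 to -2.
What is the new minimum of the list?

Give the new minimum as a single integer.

Answer: -9

Derivation:
Old min = -18 (at index 1)
Change: A[1] -18 -> -2
Changed element WAS the min. Need to check: is -2 still <= all others?
  Min of remaining elements: -9
  New min = min(-2, -9) = -9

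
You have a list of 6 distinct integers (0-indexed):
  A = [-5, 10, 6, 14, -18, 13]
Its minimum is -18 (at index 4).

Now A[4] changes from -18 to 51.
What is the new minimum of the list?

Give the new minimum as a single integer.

Answer: -5

Derivation:
Old min = -18 (at index 4)
Change: A[4] -18 -> 51
Changed element WAS the min. Need to check: is 51 still <= all others?
  Min of remaining elements: -5
  New min = min(51, -5) = -5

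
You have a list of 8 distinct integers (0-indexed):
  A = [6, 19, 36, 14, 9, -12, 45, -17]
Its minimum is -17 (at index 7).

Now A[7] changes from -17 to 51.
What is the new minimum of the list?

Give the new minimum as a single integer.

Answer: -12

Derivation:
Old min = -17 (at index 7)
Change: A[7] -17 -> 51
Changed element WAS the min. Need to check: is 51 still <= all others?
  Min of remaining elements: -12
  New min = min(51, -12) = -12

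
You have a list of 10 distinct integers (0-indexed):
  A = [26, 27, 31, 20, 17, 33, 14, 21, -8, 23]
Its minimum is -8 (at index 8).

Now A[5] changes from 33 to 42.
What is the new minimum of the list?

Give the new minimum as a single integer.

Old min = -8 (at index 8)
Change: A[5] 33 -> 42
Changed element was NOT the old min.
  New min = min(old_min, new_val) = min(-8, 42) = -8

Answer: -8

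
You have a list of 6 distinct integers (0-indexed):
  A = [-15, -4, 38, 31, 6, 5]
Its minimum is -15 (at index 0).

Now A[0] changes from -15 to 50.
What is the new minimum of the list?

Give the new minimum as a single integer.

Answer: -4

Derivation:
Old min = -15 (at index 0)
Change: A[0] -15 -> 50
Changed element WAS the min. Need to check: is 50 still <= all others?
  Min of remaining elements: -4
  New min = min(50, -4) = -4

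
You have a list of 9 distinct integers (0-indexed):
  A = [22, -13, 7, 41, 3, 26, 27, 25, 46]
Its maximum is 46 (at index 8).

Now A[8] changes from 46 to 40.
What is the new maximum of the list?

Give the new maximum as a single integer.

Old max = 46 (at index 8)
Change: A[8] 46 -> 40
Changed element WAS the max -> may need rescan.
  Max of remaining elements: 41
  New max = max(40, 41) = 41

Answer: 41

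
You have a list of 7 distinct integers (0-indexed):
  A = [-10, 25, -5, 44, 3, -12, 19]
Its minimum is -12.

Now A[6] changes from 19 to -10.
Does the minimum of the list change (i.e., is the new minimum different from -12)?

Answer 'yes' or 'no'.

Answer: no

Derivation:
Old min = -12
Change: A[6] 19 -> -10
Changed element was NOT the min; min changes only if -10 < -12.
New min = -12; changed? no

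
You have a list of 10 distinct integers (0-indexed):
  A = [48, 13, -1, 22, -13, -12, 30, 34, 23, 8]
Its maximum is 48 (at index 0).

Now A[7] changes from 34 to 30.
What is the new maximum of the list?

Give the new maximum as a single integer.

Old max = 48 (at index 0)
Change: A[7] 34 -> 30
Changed element was NOT the old max.
  New max = max(old_max, new_val) = max(48, 30) = 48

Answer: 48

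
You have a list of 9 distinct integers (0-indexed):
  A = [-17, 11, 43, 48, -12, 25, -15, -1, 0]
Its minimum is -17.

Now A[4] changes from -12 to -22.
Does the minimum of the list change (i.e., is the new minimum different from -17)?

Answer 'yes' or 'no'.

Old min = -17
Change: A[4] -12 -> -22
Changed element was NOT the min; min changes only if -22 < -17.
New min = -22; changed? yes

Answer: yes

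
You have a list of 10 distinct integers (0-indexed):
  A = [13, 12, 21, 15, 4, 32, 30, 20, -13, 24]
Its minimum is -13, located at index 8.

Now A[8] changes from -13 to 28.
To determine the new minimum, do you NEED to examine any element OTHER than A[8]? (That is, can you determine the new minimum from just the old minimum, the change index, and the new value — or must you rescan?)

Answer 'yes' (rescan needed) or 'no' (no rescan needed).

Old min = -13 at index 8
Change at index 8: -13 -> 28
Index 8 WAS the min and new value 28 > old min -13. Must rescan other elements to find the new min.
Needs rescan: yes

Answer: yes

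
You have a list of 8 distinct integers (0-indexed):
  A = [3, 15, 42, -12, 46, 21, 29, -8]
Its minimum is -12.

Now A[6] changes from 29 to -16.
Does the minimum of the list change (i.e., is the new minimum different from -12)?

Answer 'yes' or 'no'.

Old min = -12
Change: A[6] 29 -> -16
Changed element was NOT the min; min changes only if -16 < -12.
New min = -16; changed? yes

Answer: yes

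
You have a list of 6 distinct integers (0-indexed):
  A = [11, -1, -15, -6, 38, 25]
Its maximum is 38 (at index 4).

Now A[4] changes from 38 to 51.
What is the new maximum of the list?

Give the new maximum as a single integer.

Old max = 38 (at index 4)
Change: A[4] 38 -> 51
Changed element WAS the max -> may need rescan.
  Max of remaining elements: 25
  New max = max(51, 25) = 51

Answer: 51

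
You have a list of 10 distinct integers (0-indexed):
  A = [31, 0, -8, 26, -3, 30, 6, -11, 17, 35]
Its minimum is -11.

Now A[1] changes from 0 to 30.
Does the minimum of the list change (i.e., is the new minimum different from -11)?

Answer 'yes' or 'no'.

Old min = -11
Change: A[1] 0 -> 30
Changed element was NOT the min; min changes only if 30 < -11.
New min = -11; changed? no

Answer: no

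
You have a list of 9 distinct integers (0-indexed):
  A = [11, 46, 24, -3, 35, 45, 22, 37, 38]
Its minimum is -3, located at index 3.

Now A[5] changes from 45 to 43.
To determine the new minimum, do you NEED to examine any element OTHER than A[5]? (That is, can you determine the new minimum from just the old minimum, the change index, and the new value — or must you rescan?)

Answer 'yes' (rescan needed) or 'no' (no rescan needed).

Answer: no

Derivation:
Old min = -3 at index 3
Change at index 5: 45 -> 43
Index 5 was NOT the min. New min = min(-3, 43). No rescan of other elements needed.
Needs rescan: no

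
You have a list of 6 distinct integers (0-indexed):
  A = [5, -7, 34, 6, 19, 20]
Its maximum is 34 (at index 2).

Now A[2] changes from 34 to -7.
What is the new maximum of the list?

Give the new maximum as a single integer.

Answer: 20

Derivation:
Old max = 34 (at index 2)
Change: A[2] 34 -> -7
Changed element WAS the max -> may need rescan.
  Max of remaining elements: 20
  New max = max(-7, 20) = 20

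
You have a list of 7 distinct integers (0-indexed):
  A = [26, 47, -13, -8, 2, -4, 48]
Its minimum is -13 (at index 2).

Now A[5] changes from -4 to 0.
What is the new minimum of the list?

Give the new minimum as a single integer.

Answer: -13

Derivation:
Old min = -13 (at index 2)
Change: A[5] -4 -> 0
Changed element was NOT the old min.
  New min = min(old_min, new_val) = min(-13, 0) = -13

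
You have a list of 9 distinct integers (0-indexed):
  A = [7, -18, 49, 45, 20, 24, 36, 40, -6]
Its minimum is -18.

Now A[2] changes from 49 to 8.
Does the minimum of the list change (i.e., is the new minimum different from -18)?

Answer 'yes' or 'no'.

Old min = -18
Change: A[2] 49 -> 8
Changed element was NOT the min; min changes only if 8 < -18.
New min = -18; changed? no

Answer: no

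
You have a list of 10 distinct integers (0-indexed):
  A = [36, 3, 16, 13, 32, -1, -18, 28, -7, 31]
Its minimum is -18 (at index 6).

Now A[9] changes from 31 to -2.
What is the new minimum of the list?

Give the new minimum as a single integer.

Old min = -18 (at index 6)
Change: A[9] 31 -> -2
Changed element was NOT the old min.
  New min = min(old_min, new_val) = min(-18, -2) = -18

Answer: -18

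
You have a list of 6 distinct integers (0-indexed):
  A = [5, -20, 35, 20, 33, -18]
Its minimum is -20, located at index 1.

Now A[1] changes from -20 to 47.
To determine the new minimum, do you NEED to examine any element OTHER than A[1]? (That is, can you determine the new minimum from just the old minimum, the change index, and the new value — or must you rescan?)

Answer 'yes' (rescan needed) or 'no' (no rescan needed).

Old min = -20 at index 1
Change at index 1: -20 -> 47
Index 1 WAS the min and new value 47 > old min -20. Must rescan other elements to find the new min.
Needs rescan: yes

Answer: yes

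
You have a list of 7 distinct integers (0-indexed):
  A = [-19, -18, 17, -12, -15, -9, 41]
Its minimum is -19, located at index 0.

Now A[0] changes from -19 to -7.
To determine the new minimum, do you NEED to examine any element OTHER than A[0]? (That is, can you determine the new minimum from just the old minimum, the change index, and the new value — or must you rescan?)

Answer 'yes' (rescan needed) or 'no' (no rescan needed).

Old min = -19 at index 0
Change at index 0: -19 -> -7
Index 0 WAS the min and new value -7 > old min -19. Must rescan other elements to find the new min.
Needs rescan: yes

Answer: yes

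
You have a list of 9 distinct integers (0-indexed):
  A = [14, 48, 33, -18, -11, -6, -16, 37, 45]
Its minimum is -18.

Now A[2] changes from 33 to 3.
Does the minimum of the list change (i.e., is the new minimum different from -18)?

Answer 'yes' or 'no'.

Old min = -18
Change: A[2] 33 -> 3
Changed element was NOT the min; min changes only if 3 < -18.
New min = -18; changed? no

Answer: no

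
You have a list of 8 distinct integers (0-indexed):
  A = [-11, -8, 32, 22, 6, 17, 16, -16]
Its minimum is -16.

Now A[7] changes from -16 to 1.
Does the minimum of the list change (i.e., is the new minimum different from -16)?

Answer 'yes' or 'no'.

Old min = -16
Change: A[7] -16 -> 1
Changed element was the min; new min must be rechecked.
New min = -11; changed? yes

Answer: yes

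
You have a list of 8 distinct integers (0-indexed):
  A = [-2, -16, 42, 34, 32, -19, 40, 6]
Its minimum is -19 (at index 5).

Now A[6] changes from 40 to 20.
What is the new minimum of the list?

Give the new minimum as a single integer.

Old min = -19 (at index 5)
Change: A[6] 40 -> 20
Changed element was NOT the old min.
  New min = min(old_min, new_val) = min(-19, 20) = -19

Answer: -19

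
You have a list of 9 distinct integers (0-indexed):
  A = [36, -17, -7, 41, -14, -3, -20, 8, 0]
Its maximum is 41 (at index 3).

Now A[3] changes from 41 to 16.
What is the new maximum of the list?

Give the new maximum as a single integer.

Answer: 36

Derivation:
Old max = 41 (at index 3)
Change: A[3] 41 -> 16
Changed element WAS the max -> may need rescan.
  Max of remaining elements: 36
  New max = max(16, 36) = 36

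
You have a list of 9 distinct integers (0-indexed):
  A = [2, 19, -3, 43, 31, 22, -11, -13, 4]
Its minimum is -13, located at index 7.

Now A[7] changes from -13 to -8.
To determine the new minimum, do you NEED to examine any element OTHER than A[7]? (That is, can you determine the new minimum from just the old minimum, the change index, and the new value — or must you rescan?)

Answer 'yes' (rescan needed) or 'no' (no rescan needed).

Answer: yes

Derivation:
Old min = -13 at index 7
Change at index 7: -13 -> -8
Index 7 WAS the min and new value -8 > old min -13. Must rescan other elements to find the new min.
Needs rescan: yes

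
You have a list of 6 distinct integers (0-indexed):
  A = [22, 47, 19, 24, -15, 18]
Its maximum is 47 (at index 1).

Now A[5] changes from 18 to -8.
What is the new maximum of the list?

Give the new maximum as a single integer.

Old max = 47 (at index 1)
Change: A[5] 18 -> -8
Changed element was NOT the old max.
  New max = max(old_max, new_val) = max(47, -8) = 47

Answer: 47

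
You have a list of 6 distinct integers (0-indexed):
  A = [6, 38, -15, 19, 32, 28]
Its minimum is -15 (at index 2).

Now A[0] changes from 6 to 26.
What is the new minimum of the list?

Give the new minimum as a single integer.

Old min = -15 (at index 2)
Change: A[0] 6 -> 26
Changed element was NOT the old min.
  New min = min(old_min, new_val) = min(-15, 26) = -15

Answer: -15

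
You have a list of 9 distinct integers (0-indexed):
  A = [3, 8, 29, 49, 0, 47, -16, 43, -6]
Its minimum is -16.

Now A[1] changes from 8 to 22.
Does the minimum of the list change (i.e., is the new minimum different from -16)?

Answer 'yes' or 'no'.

Answer: no

Derivation:
Old min = -16
Change: A[1] 8 -> 22
Changed element was NOT the min; min changes only if 22 < -16.
New min = -16; changed? no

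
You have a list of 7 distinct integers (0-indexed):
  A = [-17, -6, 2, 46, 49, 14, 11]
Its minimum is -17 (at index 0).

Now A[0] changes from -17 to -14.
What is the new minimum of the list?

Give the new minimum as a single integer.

Answer: -14

Derivation:
Old min = -17 (at index 0)
Change: A[0] -17 -> -14
Changed element WAS the min. Need to check: is -14 still <= all others?
  Min of remaining elements: -6
  New min = min(-14, -6) = -14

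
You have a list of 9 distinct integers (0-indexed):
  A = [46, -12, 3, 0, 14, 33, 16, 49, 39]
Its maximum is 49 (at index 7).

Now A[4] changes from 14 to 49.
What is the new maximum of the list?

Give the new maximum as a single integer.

Old max = 49 (at index 7)
Change: A[4] 14 -> 49
Changed element was NOT the old max.
  New max = max(old_max, new_val) = max(49, 49) = 49

Answer: 49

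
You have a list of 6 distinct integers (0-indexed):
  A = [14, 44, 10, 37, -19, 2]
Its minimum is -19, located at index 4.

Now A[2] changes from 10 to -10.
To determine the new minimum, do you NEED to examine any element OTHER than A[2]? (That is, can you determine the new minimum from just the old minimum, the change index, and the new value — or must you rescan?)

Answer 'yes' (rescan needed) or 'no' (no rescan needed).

Old min = -19 at index 4
Change at index 2: 10 -> -10
Index 2 was NOT the min. New min = min(-19, -10). No rescan of other elements needed.
Needs rescan: no

Answer: no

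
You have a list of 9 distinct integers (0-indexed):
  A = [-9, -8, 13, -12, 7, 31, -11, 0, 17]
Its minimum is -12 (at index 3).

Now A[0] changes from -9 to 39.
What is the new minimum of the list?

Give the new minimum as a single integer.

Old min = -12 (at index 3)
Change: A[0] -9 -> 39
Changed element was NOT the old min.
  New min = min(old_min, new_val) = min(-12, 39) = -12

Answer: -12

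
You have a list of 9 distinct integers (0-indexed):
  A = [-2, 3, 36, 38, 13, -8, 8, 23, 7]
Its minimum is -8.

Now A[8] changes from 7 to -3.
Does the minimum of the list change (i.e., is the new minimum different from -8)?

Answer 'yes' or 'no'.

Old min = -8
Change: A[8] 7 -> -3
Changed element was NOT the min; min changes only if -3 < -8.
New min = -8; changed? no

Answer: no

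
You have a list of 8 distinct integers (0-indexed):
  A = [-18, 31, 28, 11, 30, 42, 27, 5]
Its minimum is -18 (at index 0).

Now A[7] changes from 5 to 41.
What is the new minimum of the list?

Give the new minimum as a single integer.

Answer: -18

Derivation:
Old min = -18 (at index 0)
Change: A[7] 5 -> 41
Changed element was NOT the old min.
  New min = min(old_min, new_val) = min(-18, 41) = -18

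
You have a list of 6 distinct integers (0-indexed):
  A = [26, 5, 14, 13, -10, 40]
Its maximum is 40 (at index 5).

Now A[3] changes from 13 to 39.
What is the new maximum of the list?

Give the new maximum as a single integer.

Answer: 40

Derivation:
Old max = 40 (at index 5)
Change: A[3] 13 -> 39
Changed element was NOT the old max.
  New max = max(old_max, new_val) = max(40, 39) = 40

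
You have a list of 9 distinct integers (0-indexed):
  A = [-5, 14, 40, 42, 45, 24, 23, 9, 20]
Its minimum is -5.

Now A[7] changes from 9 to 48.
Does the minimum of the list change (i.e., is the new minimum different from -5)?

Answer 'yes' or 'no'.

Old min = -5
Change: A[7] 9 -> 48
Changed element was NOT the min; min changes only if 48 < -5.
New min = -5; changed? no

Answer: no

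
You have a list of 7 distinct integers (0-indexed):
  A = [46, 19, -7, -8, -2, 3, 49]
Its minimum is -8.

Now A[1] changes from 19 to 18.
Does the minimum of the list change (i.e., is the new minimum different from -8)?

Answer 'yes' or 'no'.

Old min = -8
Change: A[1] 19 -> 18
Changed element was NOT the min; min changes only if 18 < -8.
New min = -8; changed? no

Answer: no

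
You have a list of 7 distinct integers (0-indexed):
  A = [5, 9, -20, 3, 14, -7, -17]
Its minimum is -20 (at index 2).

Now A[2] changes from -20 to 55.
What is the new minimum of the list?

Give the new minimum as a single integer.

Old min = -20 (at index 2)
Change: A[2] -20 -> 55
Changed element WAS the min. Need to check: is 55 still <= all others?
  Min of remaining elements: -17
  New min = min(55, -17) = -17

Answer: -17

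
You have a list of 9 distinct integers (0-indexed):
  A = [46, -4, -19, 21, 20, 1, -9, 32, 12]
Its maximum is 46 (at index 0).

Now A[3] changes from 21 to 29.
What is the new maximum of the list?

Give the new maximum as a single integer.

Answer: 46

Derivation:
Old max = 46 (at index 0)
Change: A[3] 21 -> 29
Changed element was NOT the old max.
  New max = max(old_max, new_val) = max(46, 29) = 46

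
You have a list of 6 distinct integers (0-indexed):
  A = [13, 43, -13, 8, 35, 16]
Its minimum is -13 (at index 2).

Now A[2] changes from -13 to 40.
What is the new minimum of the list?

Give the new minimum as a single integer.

Answer: 8

Derivation:
Old min = -13 (at index 2)
Change: A[2] -13 -> 40
Changed element WAS the min. Need to check: is 40 still <= all others?
  Min of remaining elements: 8
  New min = min(40, 8) = 8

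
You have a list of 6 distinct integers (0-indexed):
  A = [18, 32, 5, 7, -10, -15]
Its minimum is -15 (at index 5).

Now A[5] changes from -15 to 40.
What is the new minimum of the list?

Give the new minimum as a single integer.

Old min = -15 (at index 5)
Change: A[5] -15 -> 40
Changed element WAS the min. Need to check: is 40 still <= all others?
  Min of remaining elements: -10
  New min = min(40, -10) = -10

Answer: -10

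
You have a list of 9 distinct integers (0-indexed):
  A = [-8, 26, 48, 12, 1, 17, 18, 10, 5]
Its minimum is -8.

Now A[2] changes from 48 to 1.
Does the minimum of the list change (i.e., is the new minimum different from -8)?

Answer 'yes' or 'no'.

Answer: no

Derivation:
Old min = -8
Change: A[2] 48 -> 1
Changed element was NOT the min; min changes only if 1 < -8.
New min = -8; changed? no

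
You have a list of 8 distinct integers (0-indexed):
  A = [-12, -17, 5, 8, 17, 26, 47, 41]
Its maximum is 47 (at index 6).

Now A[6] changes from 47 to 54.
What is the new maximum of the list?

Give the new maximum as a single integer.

Answer: 54

Derivation:
Old max = 47 (at index 6)
Change: A[6] 47 -> 54
Changed element WAS the max -> may need rescan.
  Max of remaining elements: 41
  New max = max(54, 41) = 54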